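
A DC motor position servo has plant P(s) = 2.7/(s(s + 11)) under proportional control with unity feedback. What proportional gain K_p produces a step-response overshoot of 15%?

K_p = 41.9

From %OS = 100·exp(−πζ/√(1−ζ²)) = 15%, ζ = −ln(0.15)/√(π²+ln²(0.15)) = 0.5169.
Characteristic equation s² + 11s + 2.7K_p = 0 gives ζ = 11/(2√(2.7K_p)).
Setting ζ = 0.5169: √(2.7K_p) = 11/(2·0.5169) = 10.64, so K_p = 113.2/2.7 = 41.9.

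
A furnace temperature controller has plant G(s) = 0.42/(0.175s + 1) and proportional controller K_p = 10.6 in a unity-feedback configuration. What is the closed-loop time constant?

τ = 0.0321 s

Closed loop: T(s) = K_p·G/(1+K_p·G) = 4.452/(0.175s + 1 + 4.452), with pole at s = −(1 + 4.452)/0.175 = −31.15.
Closed-loop time constant τ = 1/31.15 = 0.0321 s.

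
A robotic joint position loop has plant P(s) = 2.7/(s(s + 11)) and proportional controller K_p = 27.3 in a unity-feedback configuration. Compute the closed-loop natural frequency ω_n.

ω_n = 8.59 rad/s

With unity feedback the closed-loop characteristic equation is s² + 11s + 27.3·2.7 = s² + 11s + 73.71 = 0.
So ω_n² = 73.71 ⇒ ω_n = 8.585 rad/s, and ζ = 11/(2ω_n) = 0.641.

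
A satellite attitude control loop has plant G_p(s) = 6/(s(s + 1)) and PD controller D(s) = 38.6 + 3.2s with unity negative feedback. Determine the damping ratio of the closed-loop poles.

ζ = 0.664

Forward path: (38.6 + 3.2s)·6/(s(s+1)). The closed-loop characteristic equation is s² + (1 + 6·3.2)s + 6·38.6 = 0.
That is s² + 20.2s + 231.6 = 0, so ω_n = 15.22 rad/s and ζ = 20.2/(2·15.22) = 0.6637.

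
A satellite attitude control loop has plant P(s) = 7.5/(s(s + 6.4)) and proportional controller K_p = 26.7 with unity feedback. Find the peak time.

T_p = 0.228 s

Closed-loop characteristic equation: s² + 6.4s + 200.2 = 0, so ω_n = 14.15 rad/s and ζ = 6.4/(2·14.15) = 0.2261.
Damped frequency ω_d = ω_n√(1−ζ²) = 13.78 rad/s, so peak time T_p = π/ω_d = 0.228 s.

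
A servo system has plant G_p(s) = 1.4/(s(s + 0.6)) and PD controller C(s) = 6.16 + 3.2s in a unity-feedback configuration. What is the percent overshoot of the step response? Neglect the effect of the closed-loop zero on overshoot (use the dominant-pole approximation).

0.445%

Forward path: (6.16 + 3.2s)·1.4/(s(s+0.6)). The closed-loop characteristic equation is s² + (0.6 + 1.4·3.2)s + 1.4·6.16 = 0.
That is s² + 5.08s + 8.624 = 0, so ω_n = 2.937 rad/s and ζ = 5.08/(2·2.937) = 0.8649.
%OS = 100·exp(−πζ/√(1−ζ²)) = 0.445%.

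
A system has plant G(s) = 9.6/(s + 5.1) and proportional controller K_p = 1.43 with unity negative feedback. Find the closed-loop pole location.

s = -18.83

Closed-loop transfer function: T(s) = K_p·G(s)/(1 + K_p·G(s)) = 13.73/(s + 5.1 + 13.73) = 13.73/(s + 18.83).
The closed-loop pole is at s = −18.83.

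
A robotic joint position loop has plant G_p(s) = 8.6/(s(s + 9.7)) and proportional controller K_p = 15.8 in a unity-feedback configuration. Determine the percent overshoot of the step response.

Closed-loop characteristic equation: s² + 9.7s + 135.9 = 0, so ω_n = 11.66 rad/s and ζ = 9.7/(2·11.66) = 0.4161.
%OS = 100·exp(−πζ/√(1−ζ²)) = 100·exp(−π·0.4161/√0.8269) = 23.8%.

23.8%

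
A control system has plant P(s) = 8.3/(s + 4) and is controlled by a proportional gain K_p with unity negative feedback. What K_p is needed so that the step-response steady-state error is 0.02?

For a type-0 loop with proportional control, e_ss = 1/(1 + K_p·P(0)).
P(0) = 2.075. Require 1/(1 + K_p·2.075) = 0.02, so 1 + 2.075·K_p = 50.
K_p = (50 − 1)/2.075 = 23.6.

K_p = 23.6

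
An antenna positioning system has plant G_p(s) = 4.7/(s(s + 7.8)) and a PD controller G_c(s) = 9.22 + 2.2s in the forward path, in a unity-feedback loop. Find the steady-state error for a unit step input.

0

The open loop G_c(s)G_p(s) has a pole at the origin (type 1), so the static position error constant is infinite and e_ss = 1/(1+∞) = 0.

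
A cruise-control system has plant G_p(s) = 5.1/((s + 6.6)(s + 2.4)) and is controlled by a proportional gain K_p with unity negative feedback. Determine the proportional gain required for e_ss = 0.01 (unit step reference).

K_p = 307

For a type-0 loop with proportional control, e_ss = 1/(1 + K_p·G_p(0)).
G_p(0) = 0.322. Require 1/(1 + K_p·0.322) = 0.01, so 1 + 0.322·K_p = 100.
K_p = (100 − 1)/0.322 = 307.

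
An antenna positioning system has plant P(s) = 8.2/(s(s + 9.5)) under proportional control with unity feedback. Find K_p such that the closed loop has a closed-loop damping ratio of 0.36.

K_p = 21.2

Closed-loop characteristic equation: s² + 9.5s + K_p·8.2 = 0.
So ω_n = √(8.2K_p) and 2ζω_n = 9.5, giving ζ = 9.5/(2√(8.2K_p)).
Setting ζ = 0.36: √(8.2K_p) = 9.5/(2·0.36) = 13.19, so K_p = 174.1/8.2 = 21.2.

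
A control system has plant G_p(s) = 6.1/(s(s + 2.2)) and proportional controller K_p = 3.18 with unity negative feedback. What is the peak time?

Closed-loop characteristic equation: s² + 2.2s + 19.4 = 0, so ω_n = 4.404 rad/s and ζ = 2.2/(2·4.404) = 0.2498.
Damped frequency ω_d = ω_n√(1−ζ²) = 4.265 rad/s, so peak time T_p = π/ω_d = 0.737 s.

T_p = 0.737 s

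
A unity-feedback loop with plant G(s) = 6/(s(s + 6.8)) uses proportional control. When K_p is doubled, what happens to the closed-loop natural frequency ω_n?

ω_n = √(6·K_p), which grows with K_p.

increase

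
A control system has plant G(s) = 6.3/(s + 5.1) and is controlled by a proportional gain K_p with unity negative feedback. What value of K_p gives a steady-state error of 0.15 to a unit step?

The loop is type 0, so e_ss(step) = 1/(1 + K_pos) with K_pos = K_p·G(0).
G(0) = 1.235. Require 1/(1 + K_p·1.235) = 0.15, so 1 + 1.235·K_p = 6.667.
K_p = (6.667 − 1)/1.235 = 4.59.

K_p = 4.59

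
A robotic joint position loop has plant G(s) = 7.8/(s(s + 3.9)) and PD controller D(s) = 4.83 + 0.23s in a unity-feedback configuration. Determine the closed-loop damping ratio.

ζ = 0.464

Forward path: (4.83 + 0.23s)·7.8/(s(s+3.9)). The closed-loop characteristic equation is s² + (3.9 + 7.8·0.23)s + 7.8·4.83 = 0.
That is s² + 5.694s + 37.67 = 0, so ω_n = 6.138 rad/s and ζ = 5.694/(2·6.138) = 0.4638.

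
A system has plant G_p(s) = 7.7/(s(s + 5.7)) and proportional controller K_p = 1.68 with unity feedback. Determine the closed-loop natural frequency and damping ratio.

The closed-loop denominator is s(s+5.7) + 1.68·7.7 = s² + 5.7s + 12.94.
So ω_n² = 12.94 ⇒ ω_n = 3.597 rad/s, and ζ = 5.7/(2ω_n) = 0.792.

ω_n = 3.6 rad/s, ζ = 0.792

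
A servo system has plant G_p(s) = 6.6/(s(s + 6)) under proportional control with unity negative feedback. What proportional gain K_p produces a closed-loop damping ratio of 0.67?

Closed-loop characteristic equation: s² + 6s + K_p·6.6 = 0.
So ω_n = √(6.6K_p) and 2ζω_n = 6, giving ζ = 6/(2√(6.6K_p)).
Setting ζ = 0.67: √(6.6K_p) = 6/(2·0.67) = 4.478, so K_p = 20.05/6.6 = 3.04.

K_p = 3.04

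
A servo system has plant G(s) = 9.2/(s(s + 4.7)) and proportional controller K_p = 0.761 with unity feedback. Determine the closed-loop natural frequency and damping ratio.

With unity feedback the closed-loop characteristic equation is s² + 4.7s + 0.761·9.2 = s² + 4.7s + 7.001 = 0.
Matching s² + 2ζω_n s + ω_n²: ω_n = √7.001 = 2.646 rad/s and 2ζω_n = 4.7, so ζ = 4.7/(2·2.646) = 0.888.

ω_n = 2.65 rad/s, ζ = 0.888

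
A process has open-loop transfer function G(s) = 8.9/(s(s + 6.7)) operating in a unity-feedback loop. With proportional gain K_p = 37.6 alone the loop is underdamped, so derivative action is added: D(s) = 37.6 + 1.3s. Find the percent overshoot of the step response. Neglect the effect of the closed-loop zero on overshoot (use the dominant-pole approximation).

Forward path: (37.6 + 1.3s)·8.9/(s(s+6.7)). The closed-loop characteristic equation is s² + (6.7 + 8.9·1.3)s + 8.9·37.6 = 0.
That is s² + 18.27s + 334.6 = 0, so ω_n = 18.29 rad/s and ζ = 18.27/(2·18.29) = 0.4994.
%OS = 100·exp(−πζ/√(1−ζ²)) = 16.4%.

16.4%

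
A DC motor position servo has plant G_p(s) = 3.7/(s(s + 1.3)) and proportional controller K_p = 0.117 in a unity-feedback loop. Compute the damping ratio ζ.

ζ = 0.988

With unity feedback the closed-loop characteristic equation is s² + 1.3s + 0.117·3.7 = s² + 1.3s + 0.4329 = 0.
Matching s² + 2ζω_n s + ω_n²: ω_n = √0.4329 = 0.658 rad/s and 2ζω_n = 1.3, so ζ = 1.3/(2·0.658) = 0.988.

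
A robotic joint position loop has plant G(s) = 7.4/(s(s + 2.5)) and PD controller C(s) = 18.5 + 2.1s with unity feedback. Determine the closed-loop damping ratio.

ζ = 0.771

Forward path: (18.5 + 2.1s)·7.4/(s(s+2.5)). The closed-loop characteristic equation is s² + (2.5 + 7.4·2.1)s + 7.4·18.5 = 0.
That is s² + 18.04s + 136.9 = 0, so ω_n = 11.7 rad/s and ζ = 18.04/(2·11.7) = 0.7709.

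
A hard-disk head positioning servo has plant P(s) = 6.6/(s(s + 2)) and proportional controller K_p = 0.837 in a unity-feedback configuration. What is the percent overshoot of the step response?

22.8%

Closed-loop characteristic equation: s² + 2s + 5.524 = 0, so ω_n = 2.35 rad/s and ζ = 2/(2·2.35) = 0.4255.
%OS = 100·exp(−πζ/√(1−ζ²)) = 100·exp(−π·0.4255/√0.819) = 22.8%.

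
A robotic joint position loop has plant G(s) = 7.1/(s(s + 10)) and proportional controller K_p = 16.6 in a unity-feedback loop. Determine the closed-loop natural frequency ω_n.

ω_n = 10.9 rad/s

The closed-loop denominator is s(s+10) + 16.6·7.1 = s² + 10s + 117.9.
Matching s² + 2ζω_n s + ω_n²: ω_n = √117.9 = 10.86 rad/s and 2ζω_n = 10, so ζ = 10/(2·10.86) = 0.461.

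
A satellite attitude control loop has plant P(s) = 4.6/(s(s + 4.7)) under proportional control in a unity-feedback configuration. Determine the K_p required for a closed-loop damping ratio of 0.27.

K_p = 16.5

Closed-loop characteristic equation: s² + 4.7s + K_p·4.6 = 0.
So ω_n = √(4.6K_p) and 2ζω_n = 4.7, giving ζ = 4.7/(2√(4.6K_p)).
Setting ζ = 0.27: √(4.6K_p) = 4.7/(2·0.27) = 8.704, so K_p = 75.75/4.6 = 16.5.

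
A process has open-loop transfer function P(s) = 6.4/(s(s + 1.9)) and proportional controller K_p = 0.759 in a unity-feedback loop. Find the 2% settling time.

Closed-loop characteristic equation: s² + 1.9s + 4.858 = 0, so ω_n = 2.204 rad/s and ζ = 1.9/(2·2.204) = 0.431.
2% settling time T_s ≈ 4/(ζω_n) = 4/0.95 = 4.21 s.

T_s ≈ 4.21 s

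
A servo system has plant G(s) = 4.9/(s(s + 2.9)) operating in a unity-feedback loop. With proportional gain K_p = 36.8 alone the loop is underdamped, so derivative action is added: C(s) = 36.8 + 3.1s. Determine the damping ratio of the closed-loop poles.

Forward path: (36.8 + 3.1s)·4.9/(s(s+2.9)). The closed-loop characteristic equation is s² + (2.9 + 4.9·3.1)s + 4.9·36.8 = 0.
That is s² + 18.09s + 180.3 = 0, so ω_n = 13.43 rad/s and ζ = 18.09/(2·13.43) = 0.6736.

ζ = 0.674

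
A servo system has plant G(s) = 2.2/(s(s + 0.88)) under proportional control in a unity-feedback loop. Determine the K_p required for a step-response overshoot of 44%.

From %OS = 100·exp(−πζ/√(1−ζ²)) = 44%, ζ = −ln(0.44)/√(π²+ln²(0.44)) = 0.2528.
Characteristic equation s² + 0.88s + 2.2K_p = 0 gives ζ = 0.88/(2√(2.2K_p)).
Setting ζ = 0.2528: √(2.2K_p) = 0.88/(2·0.2528) = 1.74, so K_p = 3.029/2.2 = 1.38.

K_p = 1.38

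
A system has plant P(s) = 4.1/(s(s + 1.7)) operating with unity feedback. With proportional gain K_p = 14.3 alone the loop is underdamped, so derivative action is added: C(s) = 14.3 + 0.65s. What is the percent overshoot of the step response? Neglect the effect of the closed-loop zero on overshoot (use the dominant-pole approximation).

39.3%

Forward path: (14.3 + 0.65s)·4.1/(s(s+1.7)). The closed-loop characteristic equation is s² + (1.7 + 4.1·0.65)s + 4.1·14.3 = 0.
That is s² + 4.365s + 58.63 = 0, so ω_n = 7.657 rad/s and ζ = 4.365/(2·7.657) = 0.285.
%OS = 100·exp(−πζ/√(1−ζ²)) = 39.3%.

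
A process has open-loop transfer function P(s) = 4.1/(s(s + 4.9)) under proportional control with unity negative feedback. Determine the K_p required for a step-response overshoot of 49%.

K_p = 29.9

From %OS = 100·exp(−πζ/√(1−ζ²)) = 49%, ζ = −ln(0.49)/√(π²+ln²(0.49)) = 0.2214.
Characteristic equation s² + 4.9s + 4.1K_p = 0 gives ζ = 4.9/(2√(4.1K_p)).
Setting ζ = 0.2214: √(4.1K_p) = 4.9/(2·0.2214) = 11.06, so K_p = 122.4/4.1 = 29.9.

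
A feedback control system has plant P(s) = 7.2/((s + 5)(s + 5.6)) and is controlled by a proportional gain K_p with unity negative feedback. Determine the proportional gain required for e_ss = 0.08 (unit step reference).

K_p = 44.7

Steady-state error for a unit step on this type-0 loop is 1/(1 + K_p·P(0)).
P(0) = 0.2571. Require 1/(1 + K_p·0.2571) = 0.08, so 1 + 0.2571·K_p = 12.5.
K_p = (12.5 − 1)/0.2571 = 44.7.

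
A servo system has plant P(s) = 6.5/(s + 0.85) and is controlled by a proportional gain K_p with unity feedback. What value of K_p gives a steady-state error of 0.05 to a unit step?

Steady-state error for a unit step on this type-0 loop is 1/(1 + K_p·P(0)).
P(0) = 7.647. Require 1/(1 + K_p·7.647) = 0.05, so 1 + 7.647·K_p = 20.
K_p = (20 − 1)/7.647 = 2.48.

K_p = 2.48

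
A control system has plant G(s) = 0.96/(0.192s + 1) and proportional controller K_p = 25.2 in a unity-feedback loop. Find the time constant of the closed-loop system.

Closed loop: T(s) = K_p·G/(1+K_p·G) = 24.19/(0.192s + 1 + 24.19), with pole at s = −(1 + 24.19)/0.192 = −131.2.
Closed-loop time constant τ = 1/131.2 = 0.00762 s.

τ = 0.00762 s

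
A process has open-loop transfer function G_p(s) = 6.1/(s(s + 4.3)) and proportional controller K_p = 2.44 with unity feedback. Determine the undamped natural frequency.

ω_n = 3.86 rad/s

1 + K_p·G_p(s) = 0 gives s² + 4.3s + 14.88 = 0.
So ω_n² = 14.88 ⇒ ω_n = 3.858 rad/s, and ζ = 4.3/(2ω_n) = 0.557.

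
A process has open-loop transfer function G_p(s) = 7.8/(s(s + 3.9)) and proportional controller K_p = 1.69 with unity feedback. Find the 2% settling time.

T_s ≈ 2.05 s

The closed-loop denominator s² + 3.9s + 13.18 gives ω_n = √13.18 = 3.631 and ζ = 3.9/(2ω_n) = 0.5371.
2% settling time T_s ≈ 4/(ζω_n) = 4/1.95 = 2.05 s.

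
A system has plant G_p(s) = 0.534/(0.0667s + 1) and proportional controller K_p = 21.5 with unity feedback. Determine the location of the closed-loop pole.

s = -187.1

Closed loop: T(s) = K_p·G_p/(1+K_p·G_p) = 11.48/(0.0667s + 1 + 11.48), with pole at s = −(1 + 11.48)/0.0667 = −187.1.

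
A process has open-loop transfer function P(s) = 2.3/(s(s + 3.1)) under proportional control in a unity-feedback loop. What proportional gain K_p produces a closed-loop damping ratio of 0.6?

K_p = 2.9

Closed-loop characteristic equation: s² + 3.1s + K_p·2.3 = 0.
So ω_n = √(2.3K_p) and 2ζω_n = 3.1, giving ζ = 3.1/(2√(2.3K_p)).
Setting ζ = 0.6: √(2.3K_p) = 3.1/(2·0.6) = 2.583, so K_p = 6.674/2.3 = 2.9.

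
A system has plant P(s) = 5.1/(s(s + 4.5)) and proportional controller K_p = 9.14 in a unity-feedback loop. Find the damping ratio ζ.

ζ = 0.33

1 + K_p·P(s) = 0 gives s² + 4.5s + 46.61 = 0.
Matching s² + 2ζω_n s + ω_n²: ω_n = √46.61 = 6.827 rad/s and 2ζω_n = 4.5, so ζ = 4.5/(2·6.827) = 0.33.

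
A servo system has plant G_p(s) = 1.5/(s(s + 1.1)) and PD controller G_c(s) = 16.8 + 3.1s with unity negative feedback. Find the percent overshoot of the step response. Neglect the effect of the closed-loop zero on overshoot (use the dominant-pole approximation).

11.1%

Forward path: (16.8 + 3.1s)·1.5/(s(s+1.1)). The closed-loop characteristic equation is s² + (1.1 + 1.5·3.1)s + 1.5·16.8 = 0.
That is s² + 5.75s + 25.2 = 0, so ω_n = 5.02 rad/s and ζ = 5.75/(2·5.02) = 0.5727.
%OS = 100·exp(−πζ/√(1−ζ²)) = 11.1%.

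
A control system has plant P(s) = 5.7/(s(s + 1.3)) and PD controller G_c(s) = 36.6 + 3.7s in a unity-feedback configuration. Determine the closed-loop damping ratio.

ζ = 0.775

Forward path: (36.6 + 3.7s)·5.7/(s(s+1.3)). The closed-loop characteristic equation is s² + (1.3 + 5.7·3.7)s + 5.7·36.6 = 0.
That is s² + 22.39s + 208.6 = 0, so ω_n = 14.44 rad/s and ζ = 22.39/(2·14.44) = 0.7751.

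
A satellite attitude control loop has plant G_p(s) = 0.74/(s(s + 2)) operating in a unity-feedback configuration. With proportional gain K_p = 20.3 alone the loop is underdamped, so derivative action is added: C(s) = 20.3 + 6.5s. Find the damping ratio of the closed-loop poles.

Forward path: (20.3 + 6.5s)·0.74/(s(s+2)). The closed-loop characteristic equation is s² + (2 + 0.74·6.5)s + 0.74·20.3 = 0.
That is s² + 6.81s + 15.02 = 0, so ω_n = 3.876 rad/s and ζ = 6.81/(2·3.876) = 0.8785.

ζ = 0.879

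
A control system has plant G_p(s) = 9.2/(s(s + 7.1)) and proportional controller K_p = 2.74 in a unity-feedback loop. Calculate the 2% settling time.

T_s ≈ 1.13 s

The closed-loop denominator s² + 7.1s + 25.21 gives ω_n = √25.21 = 5.021 and ζ = 7.1/(2ω_n) = 0.7071.
2% settling time T_s ≈ 4/(ζω_n) = 4/3.55 = 1.13 s.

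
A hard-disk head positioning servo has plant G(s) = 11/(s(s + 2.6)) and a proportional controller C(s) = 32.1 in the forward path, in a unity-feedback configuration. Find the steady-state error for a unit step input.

The open loop C(s)G(s) has a pole at the origin (type 1), so the static position error constant is infinite and e_ss = 1/(1+∞) = 0.

0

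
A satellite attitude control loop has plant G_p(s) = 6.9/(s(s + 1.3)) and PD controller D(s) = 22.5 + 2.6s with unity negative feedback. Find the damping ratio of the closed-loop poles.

Forward path: (22.5 + 2.6s)·6.9/(s(s+1.3)). The closed-loop characteristic equation is s² + (1.3 + 6.9·2.6)s + 6.9·22.5 = 0.
That is s² + 19.24s + 155.2 = 0, so ω_n = 12.46 rad/s and ζ = 19.24/(2·12.46) = 0.7721.

ζ = 0.772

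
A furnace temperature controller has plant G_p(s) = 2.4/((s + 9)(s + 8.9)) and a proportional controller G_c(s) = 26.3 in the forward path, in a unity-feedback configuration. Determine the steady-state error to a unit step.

The loop is type 0. Static position error constant K_pos = G_c(0)·G_p(0) = 26.3·0.02996 = 0.788.
Steady-state error to a unit step: e_ss = 1/(1+K_pos) = 1/1.788 = 0.559.

0.559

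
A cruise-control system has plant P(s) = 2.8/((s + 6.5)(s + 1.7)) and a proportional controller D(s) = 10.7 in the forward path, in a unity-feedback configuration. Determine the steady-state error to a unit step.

0.269

The loop is type 0. Static position error constant K_pos = D(0)·P(0) = 10.7·0.2534 = 2.711.
Steady-state error to a unit step: e_ss = 1/(1+K_pos) = 1/3.711 = 0.269.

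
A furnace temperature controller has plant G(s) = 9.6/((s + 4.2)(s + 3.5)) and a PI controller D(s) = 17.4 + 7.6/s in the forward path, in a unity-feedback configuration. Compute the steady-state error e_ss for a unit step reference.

The open loop D(s)G(s) has a pole at the origin (type 1), so the static position error constant is infinite and e_ss = 1/(1+∞) = 0.

0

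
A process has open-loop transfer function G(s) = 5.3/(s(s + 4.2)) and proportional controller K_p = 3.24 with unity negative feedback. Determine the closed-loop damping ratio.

ζ = 0.507

With unity feedback the closed-loop characteristic equation is s² + 4.2s + 3.24·5.3 = s² + 4.2s + 17.17 = 0.
So ω_n² = 17.17 ⇒ ω_n = 4.144 rad/s, and ζ = 4.2/(2ω_n) = 0.507.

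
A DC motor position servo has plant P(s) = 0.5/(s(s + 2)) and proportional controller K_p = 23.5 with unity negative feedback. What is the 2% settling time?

The closed-loop denominator s² + 2s + 11.75 gives ω_n = √11.75 = 3.428 and ζ = 2/(2ω_n) = 0.2917.
2% settling time T_s ≈ 4/(ζω_n) = 4/1 = 4 s.

T_s ≈ 4 s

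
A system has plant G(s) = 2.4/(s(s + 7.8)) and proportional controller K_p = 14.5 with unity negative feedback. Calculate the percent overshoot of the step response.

From 1 + K_pG(s) = 0: s² + 7.8s + 34.8 = 0 ⇒ ω_n = 5.899, ζ = 0.6611.
%OS = 100·exp(−πζ/√(1−ζ²)) = 100·exp(−π·0.6611/√0.5629) = 6.28%.

6.28%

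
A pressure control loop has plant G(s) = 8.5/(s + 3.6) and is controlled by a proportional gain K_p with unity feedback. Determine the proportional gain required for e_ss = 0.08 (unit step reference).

K_p = 4.87

For a type-0 loop with proportional control, e_ss = 1/(1 + K_p·G(0)).
G(0) = 2.361. Require 1/(1 + K_p·2.361) = 0.08, so 1 + 2.361·K_p = 12.5.
K_p = (12.5 − 1)/2.361 = 4.87.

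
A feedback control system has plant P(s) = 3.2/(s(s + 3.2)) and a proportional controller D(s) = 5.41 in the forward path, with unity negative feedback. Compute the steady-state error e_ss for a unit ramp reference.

The loop has one pole at the origin (type 1). Velocity error constant K_v = lim_{s→0} s·D(s)P(s) = 5.41·3.2/3.2 = 5.41.
Steady-state error to a unit ramp: e_ss = 1/K_v = 0.185.

0.185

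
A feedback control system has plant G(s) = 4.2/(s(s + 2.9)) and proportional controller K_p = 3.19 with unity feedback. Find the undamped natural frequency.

1 + K_p·G(s) = 0 gives s² + 2.9s + 13.4 = 0.
So ω_n² = 13.4 ⇒ ω_n = 3.66 rad/s, and ζ = 2.9/(2ω_n) = 0.396.

ω_n = 3.66 rad/s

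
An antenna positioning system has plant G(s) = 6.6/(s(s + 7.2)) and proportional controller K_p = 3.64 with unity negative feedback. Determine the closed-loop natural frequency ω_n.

ω_n = 4.9 rad/s

The closed-loop denominator is s(s+7.2) + 3.64·6.6 = s² + 7.2s + 24.02.
Matching s² + 2ζω_n s + ω_n²: ω_n = √24.02 = 4.901 rad/s and 2ζω_n = 7.2, so ζ = 7.2/(2·4.901) = 0.734.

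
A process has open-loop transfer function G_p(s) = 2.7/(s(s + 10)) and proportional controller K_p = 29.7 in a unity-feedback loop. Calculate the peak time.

T_p = 0.423 s

The closed-loop denominator s² + 10s + 80.19 gives ω_n = √80.19 = 8.955 and ζ = 10/(2ω_n) = 0.5584.
Damped frequency ω_d = ω_n√(1−ζ²) = 7.429 rad/s, so peak time T_p = π/ω_d = 0.423 s.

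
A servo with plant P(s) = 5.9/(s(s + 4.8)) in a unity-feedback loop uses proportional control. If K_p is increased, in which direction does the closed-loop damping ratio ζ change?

ζ = 4.8/(2√(5.9K_p)); increasing K_p raises the denominator, so ζ falls.

decrease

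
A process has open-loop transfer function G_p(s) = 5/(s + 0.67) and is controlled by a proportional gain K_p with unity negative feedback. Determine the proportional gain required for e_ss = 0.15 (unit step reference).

For a type-0 loop with proportional control, e_ss = 1/(1 + K_p·G_p(0)).
G_p(0) = 7.463. Require 1/(1 + K_p·7.463) = 0.15, so 1 + 7.463·K_p = 6.667.
K_p = (6.667 − 1)/7.463 = 0.759.

K_p = 0.759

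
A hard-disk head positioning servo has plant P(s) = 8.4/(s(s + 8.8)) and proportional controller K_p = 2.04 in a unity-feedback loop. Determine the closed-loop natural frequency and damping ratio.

The closed-loop denominator is s(s+8.8) + 2.04·8.4 = s² + 8.8s + 17.14.
Matching s² + 2ζω_n s + ω_n²: ω_n = √17.14 = 4.14 rad/s and 2ζω_n = 8.8, so ζ = 8.8/(2·4.14) = 1.06.

ω_n = 4.14 rad/s, ζ = 1.06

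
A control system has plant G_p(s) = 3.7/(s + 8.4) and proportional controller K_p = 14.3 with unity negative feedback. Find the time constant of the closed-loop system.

τ = 0.0163 s

Closed-loop transfer function: T(s) = K_p·G_p(s)/(1 + K_p·G_p(s)) = 52.91/(s + 8.4 + 52.91) = 52.91/(s + 61.31).
Time constant τ = 1/61.31 = 0.0163 s.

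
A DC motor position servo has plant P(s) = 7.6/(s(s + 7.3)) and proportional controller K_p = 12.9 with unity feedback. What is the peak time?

From 1 + K_pP(s) = 0: s² + 7.3s + 98.04 = 0 ⇒ ω_n = 9.902, ζ = 0.3686.
Damped frequency ω_d = ω_n√(1−ζ²) = 9.204 rad/s, so peak time T_p = π/ω_d = 0.341 s.

T_p = 0.341 s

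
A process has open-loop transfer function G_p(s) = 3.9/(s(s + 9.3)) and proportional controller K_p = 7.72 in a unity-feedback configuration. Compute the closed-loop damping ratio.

ζ = 0.847

The closed-loop denominator is s(s+9.3) + 7.72·3.9 = s² + 9.3s + 30.11.
So ω_n² = 30.11 ⇒ ω_n = 5.487 rad/s, and ζ = 9.3/(2ω_n) = 0.847.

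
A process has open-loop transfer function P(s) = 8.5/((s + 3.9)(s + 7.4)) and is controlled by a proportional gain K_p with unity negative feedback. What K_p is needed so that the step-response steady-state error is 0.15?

For a type-0 loop with proportional control, e_ss = 1/(1 + K_p·P(0)).
P(0) = 0.2945. Require 1/(1 + K_p·0.2945) = 0.15, so 1 + 0.2945·K_p = 6.667.
K_p = (6.667 − 1)/0.2945 = 19.2.

K_p = 19.2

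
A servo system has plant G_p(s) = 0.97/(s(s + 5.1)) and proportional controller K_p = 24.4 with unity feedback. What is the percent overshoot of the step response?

14.5%

From 1 + K_pG_p(s) = 0: s² + 5.1s + 23.67 = 0 ⇒ ω_n = 4.865, ζ = 0.5242.
%OS = 100·exp(−πζ/√(1−ζ²)) = 100·exp(−π·0.5242/√0.7253) = 14.5%.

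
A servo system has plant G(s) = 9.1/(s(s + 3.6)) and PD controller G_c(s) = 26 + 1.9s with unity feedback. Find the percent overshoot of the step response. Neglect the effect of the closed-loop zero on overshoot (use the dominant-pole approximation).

5.47%

Forward path: (26 + 1.9s)·9.1/(s(s+3.6)). The closed-loop characteristic equation is s² + (3.6 + 9.1·1.9)s + 9.1·26 = 0.
That is s² + 20.89s + 236.6 = 0, so ω_n = 15.38 rad/s and ζ = 20.89/(2·15.38) = 0.679.
%OS = 100·exp(−πζ/√(1−ζ²)) = 5.47%.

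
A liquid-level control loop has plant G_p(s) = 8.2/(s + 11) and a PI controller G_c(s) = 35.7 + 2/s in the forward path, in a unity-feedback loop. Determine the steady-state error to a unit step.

The open loop G_c(s)G_p(s) has a pole at the origin (type 1), so the static position error constant is infinite and e_ss = 1/(1+∞) = 0.

0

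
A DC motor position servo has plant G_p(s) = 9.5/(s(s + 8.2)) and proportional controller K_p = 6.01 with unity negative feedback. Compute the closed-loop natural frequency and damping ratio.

The closed-loop denominator is s(s+8.2) + 6.01·9.5 = s² + 8.2s + 57.09.
So ω_n² = 57.09 ⇒ ω_n = 7.556 rad/s, and ζ = 8.2/(2ω_n) = 0.543.

ω_n = 7.56 rad/s, ζ = 0.543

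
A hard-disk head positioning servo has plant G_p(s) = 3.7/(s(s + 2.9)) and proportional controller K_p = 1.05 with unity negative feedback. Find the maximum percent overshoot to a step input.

From 1 + K_pG_p(s) = 0: s² + 2.9s + 3.885 = 0 ⇒ ω_n = 1.971, ζ = 0.7357.
%OS = 100·exp(−πζ/√(1−ζ²)) = 100·exp(−π·0.7357/√0.4588) = 3.3%.

3.3%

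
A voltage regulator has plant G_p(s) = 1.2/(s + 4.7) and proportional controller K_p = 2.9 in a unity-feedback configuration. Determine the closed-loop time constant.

τ = 0.122 s

Closed-loop transfer function: T(s) = K_p·G_p(s)/(1 + K_p·G_p(s)) = 3.48/(s + 4.7 + 3.48) = 3.48/(s + 8.18).
Time constant τ = 1/8.18 = 0.122 s.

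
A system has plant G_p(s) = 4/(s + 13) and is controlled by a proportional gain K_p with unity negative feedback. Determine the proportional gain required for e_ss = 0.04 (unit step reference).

The loop is type 0, so e_ss(step) = 1/(1 + K_pos) with K_pos = K_p·G_p(0).
G_p(0) = 0.3077. Require 1/(1 + K_p·0.3077) = 0.04, so 1 + 0.3077·K_p = 25.
K_p = (25 − 1)/0.3077 = 78.

K_p = 78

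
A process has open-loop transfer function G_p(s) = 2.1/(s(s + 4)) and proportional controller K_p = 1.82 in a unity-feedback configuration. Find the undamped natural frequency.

ω_n = 1.95 rad/s

1 + K_p·G_p(s) = 0 gives s² + 4s + 3.822 = 0.
Matching s² + 2ζω_n s + ω_n²: ω_n = √3.822 = 1.955 rad/s and 2ζω_n = 4, so ζ = 4/(2·1.955) = 1.02.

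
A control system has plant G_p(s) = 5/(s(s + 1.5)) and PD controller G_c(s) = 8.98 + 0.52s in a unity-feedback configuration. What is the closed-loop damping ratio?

ζ = 0.306

Forward path: (8.98 + 0.52s)·5/(s(s+1.5)). The closed-loop characteristic equation is s² + (1.5 + 5·0.52)s + 5·8.98 = 0.
That is s² + 4.1s + 44.9 = 0, so ω_n = 6.701 rad/s and ζ = 4.1/(2·6.701) = 0.3059.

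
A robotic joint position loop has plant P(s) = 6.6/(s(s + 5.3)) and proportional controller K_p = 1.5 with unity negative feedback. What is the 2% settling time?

Closed-loop characteristic equation: s² + 5.3s + 9.9 = 0, so ω_n = 3.146 rad/s and ζ = 5.3/(2·3.146) = 0.8422.
2% settling time T_s ≈ 4/(ζω_n) = 4/2.65 = 1.51 s.

T_s ≈ 1.51 s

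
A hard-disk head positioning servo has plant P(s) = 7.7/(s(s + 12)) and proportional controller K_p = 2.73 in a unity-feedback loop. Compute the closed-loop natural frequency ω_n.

ω_n = 4.58 rad/s

The closed-loop denominator is s(s+12) + 2.73·7.7 = s² + 12s + 21.02.
So ω_n² = 21.02 ⇒ ω_n = 4.585 rad/s, and ζ = 12/(2ω_n) = 1.31.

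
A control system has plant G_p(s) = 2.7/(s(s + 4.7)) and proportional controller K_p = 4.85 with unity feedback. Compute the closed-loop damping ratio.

With unity feedback the closed-loop characteristic equation is s² + 4.7s + 4.85·2.7 = s² + 4.7s + 13.1 = 0.
So ω_n² = 13.1 ⇒ ω_n = 3.619 rad/s, and ζ = 4.7/(2ω_n) = 0.649.

ζ = 0.649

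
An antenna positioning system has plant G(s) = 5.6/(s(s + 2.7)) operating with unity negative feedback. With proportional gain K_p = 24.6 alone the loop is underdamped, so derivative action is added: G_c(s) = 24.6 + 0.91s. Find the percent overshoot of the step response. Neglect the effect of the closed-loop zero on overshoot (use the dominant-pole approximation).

33.1%

Forward path: (24.6 + 0.91s)·5.6/(s(s+2.7)). The closed-loop characteristic equation is s² + (2.7 + 5.6·0.91)s + 5.6·24.6 = 0.
That is s² + 7.796s + 137.8 = 0, so ω_n = 11.74 rad/s and ζ = 7.796/(2·11.74) = 0.3321.
%OS = 100·exp(−πζ/√(1−ζ²)) = 33.1%.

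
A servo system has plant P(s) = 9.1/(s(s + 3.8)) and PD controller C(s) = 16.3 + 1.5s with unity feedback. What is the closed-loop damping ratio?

Forward path: (16.3 + 1.5s)·9.1/(s(s+3.8)). The closed-loop characteristic equation is s² + (3.8 + 9.1·1.5)s + 9.1·16.3 = 0.
That is s² + 17.45s + 148.3 = 0, so ω_n = 12.18 rad/s and ζ = 17.45/(2·12.18) = 0.7164.

ζ = 0.716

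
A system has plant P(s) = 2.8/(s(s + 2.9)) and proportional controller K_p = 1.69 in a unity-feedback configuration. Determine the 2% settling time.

T_s ≈ 2.76 s

From 1 + K_pP(s) = 0: s² + 2.9s + 4.732 = 0 ⇒ ω_n = 2.175, ζ = 0.6666.
2% settling time T_s ≈ 4/(ζω_n) = 4/1.45 = 2.76 s.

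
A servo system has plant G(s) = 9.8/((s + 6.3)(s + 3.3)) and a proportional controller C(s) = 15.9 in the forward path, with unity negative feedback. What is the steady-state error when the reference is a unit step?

0.118

The loop is type 0. Static position error constant K_pos = C(0)·G(0) = 15.9·0.4714 = 7.495.
Steady-state error to a unit step: e_ss = 1/(1+K_pos) = 1/8.495 = 0.118.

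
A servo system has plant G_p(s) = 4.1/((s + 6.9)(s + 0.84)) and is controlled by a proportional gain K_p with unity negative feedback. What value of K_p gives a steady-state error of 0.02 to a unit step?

Steady-state error for a unit step on this type-0 loop is 1/(1 + K_p·G_p(0)).
G_p(0) = 0.7074. Require 1/(1 + K_p·0.7074) = 0.02, so 1 + 0.7074·K_p = 50.
K_p = (50 − 1)/0.7074 = 69.3.

K_p = 69.3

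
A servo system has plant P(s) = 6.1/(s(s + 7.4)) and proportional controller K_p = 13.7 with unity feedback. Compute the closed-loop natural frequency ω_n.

ω_n = 9.14 rad/s

With unity feedback the closed-loop characteristic equation is s² + 7.4s + 13.7·6.1 = s² + 7.4s + 83.57 = 0.
Matching s² + 2ζω_n s + ω_n²: ω_n = √83.57 = 9.142 rad/s and 2ζω_n = 7.4, so ζ = 7.4/(2·9.142) = 0.405.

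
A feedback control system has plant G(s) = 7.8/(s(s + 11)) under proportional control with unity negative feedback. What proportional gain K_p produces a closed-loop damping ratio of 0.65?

K_p = 9.18

Closed-loop characteristic equation: s² + 11s + K_p·7.8 = 0.
So ω_n = √(7.8K_p) and 2ζω_n = 11, giving ζ = 11/(2√(7.8K_p)).
Setting ζ = 0.65: √(7.8K_p) = 11/(2·0.65) = 8.462, so K_p = 71.6/7.8 = 9.18.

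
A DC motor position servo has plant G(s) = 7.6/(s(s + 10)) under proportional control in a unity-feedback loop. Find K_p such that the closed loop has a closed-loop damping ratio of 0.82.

K_p = 4.89

Closed-loop characteristic equation: s² + 10s + K_p·7.6 = 0.
So ω_n = √(7.6K_p) and 2ζω_n = 10, giving ζ = 10/(2√(7.6K_p)).
Setting ζ = 0.82: √(7.6K_p) = 10/(2·0.82) = 6.098, so K_p = 37.18/7.6 = 4.89.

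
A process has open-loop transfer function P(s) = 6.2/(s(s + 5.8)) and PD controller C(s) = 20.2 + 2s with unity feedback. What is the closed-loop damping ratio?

Forward path: (20.2 + 2s)·6.2/(s(s+5.8)). The closed-loop characteristic equation is s² + (5.8 + 6.2·2)s + 6.2·20.2 = 0.
That is s² + 18.2s + 125.2 = 0, so ω_n = 11.19 rad/s and ζ = 18.2/(2·11.19) = 0.8131.

ζ = 0.813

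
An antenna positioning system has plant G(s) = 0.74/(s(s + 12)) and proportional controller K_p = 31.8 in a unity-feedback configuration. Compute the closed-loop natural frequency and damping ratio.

With unity feedback the closed-loop characteristic equation is s² + 12s + 31.8·0.74 = s² + 12s + 23.53 = 0.
Matching s² + 2ζω_n s + ω_n²: ω_n = √23.53 = 4.851 rad/s and 2ζω_n = 12, so ζ = 12/(2·4.851) = 1.24.

ω_n = 4.85 rad/s, ζ = 1.24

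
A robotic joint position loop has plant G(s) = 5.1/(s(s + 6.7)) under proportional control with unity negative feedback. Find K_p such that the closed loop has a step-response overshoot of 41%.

From %OS = 100·exp(−πζ/√(1−ζ²)) = 41%, ζ = −ln(0.41)/√(π²+ln²(0.41)) = 0.273.
Characteristic equation s² + 6.7s + 5.1K_p = 0 gives ζ = 6.7/(2√(5.1K_p)).
Setting ζ = 0.273: √(5.1K_p) = 6.7/(2·0.273) = 12.27, so K_p = 150.6/5.1 = 29.5.

K_p = 29.5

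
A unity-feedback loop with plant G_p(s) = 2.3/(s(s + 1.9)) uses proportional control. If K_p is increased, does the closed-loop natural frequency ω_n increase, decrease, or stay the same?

increase

ω_n = √(2.3·K_p), which grows with K_p.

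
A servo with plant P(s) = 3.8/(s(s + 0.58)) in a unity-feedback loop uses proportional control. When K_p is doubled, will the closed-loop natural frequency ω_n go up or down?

ω_n = √(3.8·K_p), which grows with K_p.

increase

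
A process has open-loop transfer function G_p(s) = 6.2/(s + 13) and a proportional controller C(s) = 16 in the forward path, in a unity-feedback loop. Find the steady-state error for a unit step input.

The loop is type 0. Static position error constant K_pos = C(0)·G_p(0) = 16·0.4769 = 7.631.
Steady-state error to a unit step: e_ss = 1/(1+K_pos) = 1/8.631 = 0.116.

0.116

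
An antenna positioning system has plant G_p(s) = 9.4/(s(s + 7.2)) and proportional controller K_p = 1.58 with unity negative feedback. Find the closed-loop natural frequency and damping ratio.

With unity feedback the closed-loop characteristic equation is s² + 7.2s + 1.58·9.4 = s² + 7.2s + 14.85 = 0.
So ω_n² = 14.85 ⇒ ω_n = 3.854 rad/s, and ζ = 7.2/(2ω_n) = 0.934.

ω_n = 3.85 rad/s, ζ = 0.934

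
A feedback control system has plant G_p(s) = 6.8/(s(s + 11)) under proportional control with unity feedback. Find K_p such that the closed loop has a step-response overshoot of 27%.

K_p = 30.1

From %OS = 100·exp(−πζ/√(1−ζ²)) = 27%, ζ = −ln(0.27)/√(π²+ln²(0.27)) = 0.3847.
Characteristic equation s² + 11s + 6.8K_p = 0 gives ζ = 11/(2√(6.8K_p)).
Setting ζ = 0.3847: √(6.8K_p) = 11/(2·0.3847) = 14.3, so K_p = 204.4/6.8 = 30.1.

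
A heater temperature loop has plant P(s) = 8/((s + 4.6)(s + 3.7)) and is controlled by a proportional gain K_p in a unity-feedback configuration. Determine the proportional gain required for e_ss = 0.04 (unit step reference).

For a type-0 loop with proportional control, e_ss = 1/(1 + K_p·P(0)).
P(0) = 0.47. Require 1/(1 + K_p·0.47) = 0.04, so 1 + 0.47·K_p = 25.
K_p = (25 − 1)/0.47 = 51.1.

K_p = 51.1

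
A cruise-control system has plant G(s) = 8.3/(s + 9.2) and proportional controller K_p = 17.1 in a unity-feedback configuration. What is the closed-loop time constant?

τ = 0.00662 s

Closed-loop transfer function: T(s) = K_p·G(s)/(1 + K_p·G(s)) = 141.9/(s + 9.2 + 141.9) = 141.9/(s + 151.1).
Time constant τ = 1/151.1 = 0.00662 s.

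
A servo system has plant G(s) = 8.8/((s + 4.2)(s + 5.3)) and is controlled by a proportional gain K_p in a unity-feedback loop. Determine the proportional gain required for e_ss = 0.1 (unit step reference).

K_p = 22.8

The loop is type 0, so e_ss(step) = 1/(1 + K_pos) with K_pos = K_p·G(0).
G(0) = 0.3953. Require 1/(1 + K_p·0.3953) = 0.1, so 1 + 0.3953·K_p = 10.
K_p = (10 − 1)/0.3953 = 22.8.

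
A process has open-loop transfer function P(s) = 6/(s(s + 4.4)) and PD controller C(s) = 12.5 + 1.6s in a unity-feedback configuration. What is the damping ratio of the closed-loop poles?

Forward path: (12.5 + 1.6s)·6/(s(s+4.4)). The closed-loop characteristic equation is s² + (4.4 + 6·1.6)s + 6·12.5 = 0.
That is s² + 14s + 75 = 0, so ω_n = 8.66 rad/s and ζ = 14/(2·8.66) = 0.8083.

ζ = 0.808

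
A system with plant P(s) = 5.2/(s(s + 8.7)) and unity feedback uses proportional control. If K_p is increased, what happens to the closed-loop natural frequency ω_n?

ω_n = √(5.2·K_p), which grows with K_p.

increase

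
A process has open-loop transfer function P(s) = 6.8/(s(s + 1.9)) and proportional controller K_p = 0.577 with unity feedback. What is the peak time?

T_p = 1.81 s

The closed-loop denominator s² + 1.9s + 3.924 gives ω_n = √3.924 = 1.981 and ζ = 1.9/(2ω_n) = 0.4796.
Damped frequency ω_d = ω_n√(1−ζ²) = 1.738 rad/s, so peak time T_p = π/ω_d = 1.81 s.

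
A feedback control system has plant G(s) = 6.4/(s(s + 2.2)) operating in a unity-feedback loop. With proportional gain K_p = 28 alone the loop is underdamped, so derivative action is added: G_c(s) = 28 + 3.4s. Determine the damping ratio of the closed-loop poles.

ζ = 0.895

Forward path: (28 + 3.4s)·6.4/(s(s+2.2)). The closed-loop characteristic equation is s² + (2.2 + 6.4·3.4)s + 6.4·28 = 0.
That is s² + 23.96s + 179.2 = 0, so ω_n = 13.39 rad/s and ζ = 23.96/(2·13.39) = 0.8949.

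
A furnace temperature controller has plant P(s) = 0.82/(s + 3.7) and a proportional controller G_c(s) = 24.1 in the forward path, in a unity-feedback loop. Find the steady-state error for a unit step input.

The loop is type 0. Static position error constant K_pos = G_c(0)·P(0) = 24.1·0.2216 = 5.341.
Steady-state error to a unit step: e_ss = 1/(1+K_pos) = 1/6.341 = 0.158.

0.158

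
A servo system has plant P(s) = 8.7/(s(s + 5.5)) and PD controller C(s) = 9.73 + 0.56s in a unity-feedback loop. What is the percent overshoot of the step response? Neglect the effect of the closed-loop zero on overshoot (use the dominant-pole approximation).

Forward path: (9.73 + 0.56s)·8.7/(s(s+5.5)). The closed-loop characteristic equation is s² + (5.5 + 8.7·0.56)s + 8.7·9.73 = 0.
That is s² + 10.37s + 84.65 = 0, so ω_n = 9.201 rad/s and ζ = 10.37/(2·9.201) = 0.5637.
%OS = 100·exp(−πζ/√(1−ζ²)) = 11.7%.

11.7%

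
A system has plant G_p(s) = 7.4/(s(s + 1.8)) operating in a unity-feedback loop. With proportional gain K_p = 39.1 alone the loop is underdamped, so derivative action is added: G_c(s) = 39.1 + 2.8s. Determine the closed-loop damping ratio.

Forward path: (39.1 + 2.8s)·7.4/(s(s+1.8)). The closed-loop characteristic equation is s² + (1.8 + 7.4·2.8)s + 7.4·39.1 = 0.
That is s² + 22.52s + 289.3 = 0, so ω_n = 17.01 rad/s and ζ = 22.52/(2·17.01) = 0.662.

ζ = 0.662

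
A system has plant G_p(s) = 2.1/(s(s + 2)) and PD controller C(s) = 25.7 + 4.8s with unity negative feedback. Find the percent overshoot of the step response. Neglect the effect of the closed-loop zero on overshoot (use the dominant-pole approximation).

Forward path: (25.7 + 4.8s)·2.1/(s(s+2)). The closed-loop characteristic equation is s² + (2 + 2.1·4.8)s + 2.1·25.7 = 0.
That is s² + 12.08s + 53.97 = 0, so ω_n = 7.346 rad/s and ζ = 12.08/(2·7.346) = 0.8222.
%OS = 100·exp(−πζ/√(1−ζ²)) = 1.07%.

1.07%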